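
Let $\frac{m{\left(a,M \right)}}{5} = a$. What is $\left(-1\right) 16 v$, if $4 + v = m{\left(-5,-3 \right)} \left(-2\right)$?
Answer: $-736$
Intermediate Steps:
$m{\left(a,M \right)} = 5 a$
$v = 46$ ($v = -4 + 5 \left(-5\right) \left(-2\right) = -4 - -50 = -4 + 50 = 46$)
$\left(-1\right) 16 v = \left(-1\right) 16 \cdot 46 = \left(-16\right) 46 = -736$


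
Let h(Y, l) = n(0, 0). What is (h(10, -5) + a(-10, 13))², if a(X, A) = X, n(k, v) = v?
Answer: 100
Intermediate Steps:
h(Y, l) = 0
(h(10, -5) + a(-10, 13))² = (0 - 10)² = (-10)² = 100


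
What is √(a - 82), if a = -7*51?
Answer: I*√439 ≈ 20.952*I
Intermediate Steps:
a = -357
√(a - 82) = √(-357 - 82) = √(-439) = I*√439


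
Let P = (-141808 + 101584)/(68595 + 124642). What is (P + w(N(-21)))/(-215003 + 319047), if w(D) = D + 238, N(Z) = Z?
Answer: 41892205/20105150428 ≈ 0.0020837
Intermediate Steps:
w(D) = 238 + D
P = -40224/193237 ≈ -0.20816
(P + w(N(-21)))/(-215003 + 319047) = (-40224/193237 + (238 - 21))/(-215003 + 319047) = (-40224/193237 + 217)/104044 = (41892205/193237)*(1/104044) = 41892205/20105150428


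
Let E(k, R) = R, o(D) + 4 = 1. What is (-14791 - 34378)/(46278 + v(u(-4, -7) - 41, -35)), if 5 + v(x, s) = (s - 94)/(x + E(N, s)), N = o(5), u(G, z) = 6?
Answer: -3441830/3239239 ≈ -1.0625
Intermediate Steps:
o(D) = -3 (o(D) = -4 + 1 = -3)
N = -3
v(x, s) = -5 + (-94 + s)/(s + x) (v(x, s) = -5 + (s - 94)/(x + s) = -5 + (-94 + s)/(s + x))
(-14791 - 34378)/(46278 + v(u(-4, -7) - 41, -35)) = (-14791 - 34378)/(46278 + (-94 - 5*(6 - 41) - 4*(-35))/(-35 + (6 - 41))) = -49169/(46278 + (-94 - 5*(-35) + 140)/(-35 - 35)) = -49169/(46278 + (-94 + 175 + 140)/(-70)) = -49169/(46278 - 1/70*221) = -49169/(46278 - 221/70) = -49169/3239239/70 = -49169*70/3239239 = -3441830/3239239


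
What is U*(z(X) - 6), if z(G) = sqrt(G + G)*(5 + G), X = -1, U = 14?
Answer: -84 + 56*I*sqrt(2) ≈ -84.0 + 79.196*I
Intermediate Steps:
z(G) = sqrt(2)*sqrt(G)*(5 + G) (z(G) = sqrt(2*G)*(5 + G) = (sqrt(2)*sqrt(G))*(5 + G) = sqrt(2)*sqrt(G)*(5 + G))
U*(z(X) - 6) = 14*(sqrt(2)*sqrt(-1)*(5 - 1) - 6) = 14*(sqrt(2)*I*4 - 6) = 14*(4*I*sqrt(2) - 6) = 14*(-6 + 4*I*sqrt(2)) = -84 + 56*I*sqrt(2)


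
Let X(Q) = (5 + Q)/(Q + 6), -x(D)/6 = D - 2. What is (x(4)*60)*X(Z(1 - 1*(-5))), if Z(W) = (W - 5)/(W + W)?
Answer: -43920/73 ≈ -601.64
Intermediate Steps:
x(D) = 12 - 6*D (x(D) = -6*(D - 2) = -6*(-2 + D) = 12 - 6*D)
Z(W) = (-5 + W)/(2*W) (Z(W) = (-5 + W)/((2*W)) = (-5 + W)*(1/(2*W)) = (-5 + W)/(2*W))
X(Q) = (5 + Q)/(6 + Q)
(x(4)*60)*X(Z(1 - 1*(-5))) = ((12 - 6*4)*60)*((5 + (-5 + (1 - 1*(-5)))/(2*(1 - 1*(-5))))/(6 + (-5 + (1 - 1*(-5)))/(2*(1 - 1*(-5))))) = ((12 - 24)*60)*((5 + (-5 + (1 + 5))/(2*(1 + 5)))/(6 + (-5 + (1 + 5))/(2*(1 + 5)))) = (-12*60)*((5 + (½)*(-5 + 6)/6)/(6 + (½)*(-5 + 6)/6)) = -720*(5 + (½)*(⅙)*1)/(6 + (½)*(⅙)*1) = -720*(5 + 1/12)/(6 + 1/12) = -720*61/(73/12*12) = -8640*61/(73*12) = -720*61/73 = -43920/73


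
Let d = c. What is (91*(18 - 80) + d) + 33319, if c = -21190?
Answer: 6487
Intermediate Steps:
d = -21190
(91*(18 - 80) + d) + 33319 = (91*(18 - 80) - 21190) + 33319 = (91*(-62) - 21190) + 33319 = (-5642 - 21190) + 33319 = -26832 + 33319 = 6487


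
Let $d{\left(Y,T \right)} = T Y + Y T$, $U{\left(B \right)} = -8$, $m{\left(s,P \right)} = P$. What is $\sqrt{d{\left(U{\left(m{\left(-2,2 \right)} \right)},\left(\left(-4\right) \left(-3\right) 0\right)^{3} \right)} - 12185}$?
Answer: $i \sqrt{12185} \approx 110.39 i$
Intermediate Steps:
$d{\left(Y,T \right)} = 2 T Y$ ($d{\left(Y,T \right)} = T Y + T Y = 2 T Y$)
$\sqrt{d{\left(U{\left(m{\left(-2,2 \right)} \right)},\left(\left(-4\right) \left(-3\right) 0\right)^{3} \right)} - 12185} = \sqrt{2 \left(\left(-4\right) \left(-3\right) 0\right)^{3} \left(-8\right) - 12185} = \sqrt{2 \left(12 \cdot 0\right)^{3} \left(-8\right) - 12185} = \sqrt{2 \cdot 0^{3} \left(-8\right) - 12185} = \sqrt{2 \cdot 0 \left(-8\right) - 12185} = \sqrt{0 - 12185} = \sqrt{-12185} = i \sqrt{12185}$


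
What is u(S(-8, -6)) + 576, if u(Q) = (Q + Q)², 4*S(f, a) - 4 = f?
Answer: 580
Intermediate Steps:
S(f, a) = 1 + f/4
u(Q) = 4*Q² (u(Q) = (2*Q)² = 4*Q²)
u(S(-8, -6)) + 576 = 4*(1 + (¼)*(-8))² + 576 = 4*(1 - 2)² + 576 = 4*(-1)² + 576 = 4*1 + 576 = 4 + 576 = 580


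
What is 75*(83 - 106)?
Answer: -1725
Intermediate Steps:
75*(83 - 106) = 75*(-23) = -1725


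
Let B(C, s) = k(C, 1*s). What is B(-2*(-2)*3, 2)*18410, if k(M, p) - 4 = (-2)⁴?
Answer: 368200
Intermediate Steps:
k(M, p) = 20 (k(M, p) = 4 + (-2)⁴ = 4 + 16 = 20)
B(C, s) = 20
B(-2*(-2)*3, 2)*18410 = 20*18410 = 368200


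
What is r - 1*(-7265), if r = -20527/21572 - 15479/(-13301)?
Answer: 2084601317941/286929172 ≈ 7265.2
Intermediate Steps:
r = 60883361/286929172 (r = -20527*1/21572 - 15479*(-1/13301) = -20527/21572 + 15479/13301 = 60883361/286929172 ≈ 0.21219)
r - 1*(-7265) = 60883361/286929172 - 1*(-7265) = 60883361/286929172 + 7265 = 2084601317941/286929172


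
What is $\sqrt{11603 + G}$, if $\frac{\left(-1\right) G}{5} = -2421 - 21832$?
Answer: $2 \sqrt{33217} \approx 364.51$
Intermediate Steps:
$G = 121265$ ($G = - 5 \left(-2421 - 21832\right) = \left(-5\right) \left(-24253\right) = 121265$)
$\sqrt{11603 + G} = \sqrt{11603 + 121265} = \sqrt{132868} = 2 \sqrt{33217}$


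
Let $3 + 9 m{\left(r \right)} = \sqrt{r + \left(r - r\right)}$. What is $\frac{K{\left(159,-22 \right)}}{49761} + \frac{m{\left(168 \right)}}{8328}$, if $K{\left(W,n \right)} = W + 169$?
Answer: $\frac{904999}{138136536} + \frac{\sqrt{42}}{37476} \approx 0.0067244$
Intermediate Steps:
$K{\left(W,n \right)} = 169 + W$
$m{\left(r \right)} = - \frac{1}{3} + \frac{\sqrt{r}}{9}$ ($m{\left(r \right)} = - \frac{1}{3} + \frac{\sqrt{r + \left(r - r\right)}}{9} = - \frac{1}{3} + \frac{\sqrt{r + 0}}{9} = - \frac{1}{3} + \frac{\sqrt{r}}{9}$)
$\frac{K{\left(159,-22 \right)}}{49761} + \frac{m{\left(168 \right)}}{8328} = \frac{169 + 159}{49761} + \frac{- \frac{1}{3} + \frac{\sqrt{168}}{9}}{8328} = 328 \cdot \frac{1}{49761} + \left(- \frac{1}{3} + \frac{2 \sqrt{42}}{9}\right) \frac{1}{8328} = \frac{328}{49761} + \left(- \frac{1}{3} + \frac{2 \sqrt{42}}{9}\right) \frac{1}{8328} = \frac{328}{49761} - \left(\frac{1}{24984} - \frac{\sqrt{42}}{37476}\right) = \frac{904999}{138136536} + \frac{\sqrt{42}}{37476}$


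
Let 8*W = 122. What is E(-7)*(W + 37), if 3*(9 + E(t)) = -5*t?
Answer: 418/3 ≈ 139.33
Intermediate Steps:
W = 61/4 (W = (⅛)*122 = 61/4 ≈ 15.250)
E(t) = -9 - 5*t/3 (E(t) = -9 + (-5*t)/3 = -9 - 5*t/3)
E(-7)*(W + 37) = (-9 - 5/3*(-7))*(61/4 + 37) = (-9 + 35/3)*(209/4) = (8/3)*(209/4) = 418/3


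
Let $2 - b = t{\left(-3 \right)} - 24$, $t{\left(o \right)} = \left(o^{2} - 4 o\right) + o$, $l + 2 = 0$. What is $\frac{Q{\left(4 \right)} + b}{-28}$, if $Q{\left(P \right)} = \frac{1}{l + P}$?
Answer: $- \frac{17}{56} \approx -0.30357$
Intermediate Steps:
$l = -2$ ($l = -2 + 0 = -2$)
$t{\left(o \right)} = o^{2} - 3 o$
$b = 8$ ($b = 2 - \left(- 3 \left(-3 - 3\right) - 24\right) = 2 - \left(\left(-3\right) \left(-6\right) - 24\right) = 2 - \left(18 - 24\right) = 2 - -6 = 2 + 6 = 8$)
$Q{\left(P \right)} = \frac{1}{-2 + P}$
$\frac{Q{\left(4 \right)} + b}{-28} = \frac{\frac{1}{-2 + 4} + 8}{-28} = - \frac{\frac{1}{2} + 8}{28} = \left(- \frac{1}{28}\right) \frac{17}{2} = - \frac{17}{56}$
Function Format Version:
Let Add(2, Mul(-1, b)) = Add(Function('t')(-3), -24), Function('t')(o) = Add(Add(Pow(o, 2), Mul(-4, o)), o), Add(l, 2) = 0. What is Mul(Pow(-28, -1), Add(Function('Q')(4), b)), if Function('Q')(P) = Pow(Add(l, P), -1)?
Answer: Rational(-17, 56) ≈ -0.30357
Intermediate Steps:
l = -2 (l = Add(-2, 0) = -2)
Function('t')(o) = Add(Pow(o, 2), Mul(-3, o))
b = 8 (b = Add(2, Mul(-1, Add(Mul(-3, Add(-3, -3)), -24))) = Add(2, Mul(-1, Add(Mul(-3, -6), -24))) = Add(2, Mul(-1, Add(18, -24))) = Add(2, Mul(-1, -6)) = Add(2, 6) = 8)
Function('Q')(P) = Pow(Add(-2, P), -1)
Mul(Pow(-28, -1), Add(Function('Q')(4), b)) = Mul(Pow(-28, -1), Add(Pow(Add(-2, 4), -1), 8)) = Mul(Rational(-1, 28), Add(Pow(2, -1), 8)) = Mul(Rational(-1, 28), Add(Rational(1, 2), 8)) = Mul(Rational(-1, 28), Rational(17, 2)) = Rational(-17, 56)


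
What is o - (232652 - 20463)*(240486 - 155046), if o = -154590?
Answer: -18129582750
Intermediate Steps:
o - (232652 - 20463)*(240486 - 155046) = -154590 - (232652 - 20463)*(240486 - 155046) = -154590 - 212189*85440 = -154590 - 1*18129428160 = -154590 - 18129428160 = -18129582750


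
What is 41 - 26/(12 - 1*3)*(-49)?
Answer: 1643/9 ≈ 182.56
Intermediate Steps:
41 - 26/(12 - 1*3)*(-49) = 41 - 26/(12 - 3)*(-49) = 41 - 26/9*(-49) = 41 + 1274/9 = 1643/9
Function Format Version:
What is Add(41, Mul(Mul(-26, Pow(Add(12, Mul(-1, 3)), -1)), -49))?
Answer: Rational(1643, 9) ≈ 182.56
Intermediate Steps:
Add(41, Mul(Mul(-26, Pow(Add(12, Mul(-1, 3)), -1)), -49)) = Add(41, Mul(Mul(-26, Pow(Add(12, -3), -1)), -49)) = Add(41, Mul(Mul(-26, Pow(9, -1)), -49)) = Add(41, Mul(Mul(-26, Rational(1, 9)), -49)) = Add(41, Mul(Rational(-26, 9), -49)) = Add(41, Rational(1274, 9)) = Rational(1643, 9)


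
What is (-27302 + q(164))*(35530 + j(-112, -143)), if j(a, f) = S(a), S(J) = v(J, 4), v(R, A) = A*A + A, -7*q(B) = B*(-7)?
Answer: -964755900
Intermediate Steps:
q(B) = B (q(B) = -B*(-7)/7 = -(-1)*B = B)
v(R, A) = A + A**2 (v(R, A) = A**2 + A = A + A**2)
S(J) = 20 (S(J) = 4*(1 + 4) = 4*5 = 20)
j(a, f) = 20
(-27302 + q(164))*(35530 + j(-112, -143)) = (-27302 + 164)*(35530 + 20) = -27138*35550 = -964755900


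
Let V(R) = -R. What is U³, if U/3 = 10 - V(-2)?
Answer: 13824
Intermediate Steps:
U = 24 (U = 3*(10 - (-1)*(-2)) = 3*(10 - 1*2) = 3*(10 - 2) = 3*8 = 24)
U³ = 24³ = 13824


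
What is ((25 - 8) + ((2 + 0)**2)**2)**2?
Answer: 1089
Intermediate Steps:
((25 - 8) + ((2 + 0)**2)**2)**2 = (17 + (2**2)**2)**2 = (17 + 4**2)**2 = (17 + 16)**2 = 33**2 = 1089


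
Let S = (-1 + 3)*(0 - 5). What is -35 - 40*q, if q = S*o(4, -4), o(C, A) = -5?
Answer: -2035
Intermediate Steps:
S = -10 (S = 2*(-5) = -10)
q = 50 (q = -10*(-5) = 50)
-35 - 40*q = -35 - 40*50 = -35 - 2000 = -2035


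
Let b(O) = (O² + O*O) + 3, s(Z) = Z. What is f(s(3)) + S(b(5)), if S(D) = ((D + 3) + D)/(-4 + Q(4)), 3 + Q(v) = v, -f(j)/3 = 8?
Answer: -181/3 ≈ -60.333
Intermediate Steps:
f(j) = -24 (f(j) = -3*8 = -24)
Q(v) = -3 + v
b(O) = 3 + 2*O² (b(O) = (O² + O²) + 3 = 2*O² + 3 = 3 + 2*O²)
S(D) = -1 - 2*D/3 (S(D) = ((D + 3) + D)/(-4 + (-3 + 4)) = ((3 + D) + D)/(-4 + 1) = (3 + 2*D)/(-3) = (3 + 2*D)*(-⅓) = -1 - 2*D/3)
f(s(3)) + S(b(5)) = -24 + (-1 - 2*(3 + 2*5²)/3) = -24 + (-1 - 2*(3 + 2*25)/3) = -24 + (-1 - 2*(3 + 50)/3) = -24 + (-1 - ⅔*53) = -24 + (-1 - 106/3) = -24 - 109/3 = -181/3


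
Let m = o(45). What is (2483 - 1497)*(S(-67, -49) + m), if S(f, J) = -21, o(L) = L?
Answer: 23664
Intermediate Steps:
m = 45
(2483 - 1497)*(S(-67, -49) + m) = (2483 - 1497)*(-21 + 45) = 986*24 = 23664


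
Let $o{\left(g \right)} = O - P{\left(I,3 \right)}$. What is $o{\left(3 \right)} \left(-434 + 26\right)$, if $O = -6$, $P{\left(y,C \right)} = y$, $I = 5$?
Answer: $4488$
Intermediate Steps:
$o{\left(g \right)} = -11$ ($o{\left(g \right)} = -6 - 5 = -11$)
$o{\left(3 \right)} \left(-434 + 26\right) = - 11 \left(-434 + 26\right) = \left(-11\right) \left(-408\right) = 4488$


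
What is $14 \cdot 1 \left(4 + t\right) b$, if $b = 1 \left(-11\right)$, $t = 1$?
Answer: $-770$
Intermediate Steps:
$b = -11$
$14 \cdot 1 \left(4 + t\right) b = 14 \cdot 1 \left(4 + 1\right) \left(-11\right) = 14 \cdot 1 \cdot 5 \left(-11\right) = 14 \cdot 5 \left(-11\right) = 70 \left(-11\right) = -770$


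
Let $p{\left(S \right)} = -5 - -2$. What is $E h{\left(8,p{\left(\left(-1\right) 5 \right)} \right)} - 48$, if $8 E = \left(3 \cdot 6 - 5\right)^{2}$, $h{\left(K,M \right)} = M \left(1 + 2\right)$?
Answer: $- \frac{1905}{8} \approx -238.13$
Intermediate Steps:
$p{\left(S \right)} = -3$ ($p{\left(S \right)} = -5 + 2 = -3$)
$h{\left(K,M \right)} = 3 M$ ($h{\left(K,M \right)} = M 3 = 3 M$)
$E = \frac{169}{8}$ ($E = \frac{\left(3 \cdot 6 - 5\right)^{2}}{8} = \frac{\left(18 - 5\right)^{2}}{8} = \frac{13^{2}}{8} = \frac{1}{8} \cdot 169 = \frac{169}{8} \approx 21.125$)
$E h{\left(8,p{\left(\left(-1\right) 5 \right)} \right)} - 48 = \frac{169 \cdot 3 \left(-3\right)}{8} - 48 = \frac{169}{8} \left(-9\right) - 48 = - \frac{1521}{8} - 48 = - \frac{1905}{8}$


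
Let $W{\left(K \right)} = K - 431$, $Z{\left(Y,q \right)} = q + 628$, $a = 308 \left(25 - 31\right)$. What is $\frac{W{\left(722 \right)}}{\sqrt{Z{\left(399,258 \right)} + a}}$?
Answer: $- \frac{291 i \sqrt{962}}{962} \approx - 9.3822 i$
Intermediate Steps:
$a = -1848$ ($a = 308 \left(-6\right) = -1848$)
$Z{\left(Y,q \right)} = 628 + q$
$W{\left(K \right)} = -431 + K$ ($W{\left(K \right)} = K - 431 = -431 + K$)
$\frac{W{\left(722 \right)}}{\sqrt{Z{\left(399,258 \right)} + a}} = \frac{-431 + 722}{\sqrt{\left(628 + 258\right) - 1848}} = \frac{291}{\sqrt{886 - 1848}} = \frac{291}{\sqrt{-962}} = \frac{291}{i \sqrt{962}} = 291 \left(- \frac{i \sqrt{962}}{962}\right) = - \frac{291 i \sqrt{962}}{962}$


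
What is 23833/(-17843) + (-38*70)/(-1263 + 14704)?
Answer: -367801733/239827763 ≈ -1.5336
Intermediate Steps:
23833/(-17843) + (-38*70)/(-1263 + 14704) = 23833*(-1/17843) - 2660/13441 = -23833/17843 - 2660*1/13441 = -23833/17843 - 2660/13441 = -367801733/239827763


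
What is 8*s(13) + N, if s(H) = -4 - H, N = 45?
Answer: -91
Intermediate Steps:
8*s(13) + N = 8*(-4 - 1*13) + 45 = 8*(-4 - 13) + 45 = 8*(-17) + 45 = -136 + 45 = -91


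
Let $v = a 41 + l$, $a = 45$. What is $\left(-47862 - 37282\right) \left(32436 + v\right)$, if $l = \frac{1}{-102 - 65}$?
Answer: $- \frac{487443099344}{167} \approx -2.9188 \cdot 10^{9}$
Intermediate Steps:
$l = - \frac{1}{167}$ ($l = \frac{1}{-167} = - \frac{1}{167} \approx -0.005988$)
$v = \frac{308114}{167}$ ($v = 45 \cdot 41 - \frac{1}{167} = 1845 - \frac{1}{167} = \frac{308114}{167} \approx 1845.0$)
$\left(-47862 - 37282\right) \left(32436 + v\right) = \left(-47862 - 37282\right) \left(32436 + \frac{308114}{167}\right) = \left(-85144\right) \frac{5724926}{167} = - \frac{487443099344}{167}$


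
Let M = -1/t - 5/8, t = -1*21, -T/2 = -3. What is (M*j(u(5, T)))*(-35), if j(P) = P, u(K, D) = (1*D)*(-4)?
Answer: -485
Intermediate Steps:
T = 6 (T = -2*(-3) = 6)
t = -21
u(K, D) = -4*D (u(K, D) = D*(-4) = -4*D)
M = -97/168 (M = -1/(-21) - 5/8 = -1*(-1/21) - 5*1/8 = 1/21 - 5/8 = -97/168 ≈ -0.57738)
(M*j(u(5, T)))*(-35) = -(-97)*6/42*(-35) = -97/168*(-24)*(-35) = (97/7)*(-35) = -485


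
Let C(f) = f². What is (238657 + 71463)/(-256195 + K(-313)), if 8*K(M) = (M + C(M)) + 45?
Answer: -2480960/1951859 ≈ -1.2711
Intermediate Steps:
K(M) = 45/8 + M/8 + M²/8 (K(M) = ((M + M²) + 45)/8 = (45 + M + M²)/8 = 45/8 + M/8 + M²/8)
(238657 + 71463)/(-256195 + K(-313)) = (238657 + 71463)/(-256195 + (45/8 + (⅛)*(-313) + (⅛)*(-313)²)) = 310120/(-256195 + (45/8 - 313/8 + (⅛)*97969)) = 310120/(-256195 + (45/8 - 313/8 + 97969/8)) = 310120/(-256195 + 97701/8) = 310120/(-1951859/8) = 310120*(-8/1951859) = -2480960/1951859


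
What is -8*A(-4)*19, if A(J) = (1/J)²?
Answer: -19/2 ≈ -9.5000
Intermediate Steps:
A(J) = J⁻²
-8*A(-4)*19 = -8/(-4)²*19 = -8*1/16*19 = -½*19 = -19/2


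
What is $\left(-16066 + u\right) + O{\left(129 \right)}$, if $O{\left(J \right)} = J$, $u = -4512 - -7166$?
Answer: $-13283$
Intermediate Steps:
$u = 2654$ ($u = -4512 + 7166 = 2654$)
$\left(-16066 + u\right) + O{\left(129 \right)} = \left(-16066 + 2654\right) + 129 = -13412 + 129 = -13283$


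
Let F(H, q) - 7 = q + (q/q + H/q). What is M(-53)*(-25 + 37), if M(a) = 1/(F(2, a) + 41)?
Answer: -318/107 ≈ -2.9720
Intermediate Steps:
F(H, q) = 8 + q + H/q (F(H, q) = 7 + (q + (q/q + H/q)) = 7 + (q + (1 + H/q)) = 7 + (1 + q + H/q) = 8 + q + H/q)
M(a) = 1/(49 + a + 2/a) (M(a) = 1/((8 + a + 2/a) + 41) = 1/(49 + a + 2/a))
M(-53)*(-25 + 37) = (-53/(2 + (-53)² + 49*(-53)))*(-25 + 37) = -53/(2 + 2809 - 2597)*12 = -53/214*12 = -318/107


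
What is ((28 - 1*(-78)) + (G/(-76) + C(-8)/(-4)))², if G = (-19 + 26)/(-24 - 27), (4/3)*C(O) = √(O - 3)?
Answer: 2700841519165/240374016 - 410863*I*√11/10336 ≈ 11236.0 - 131.84*I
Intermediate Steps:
C(O) = 3*√(-3 + O)/4 (C(O) = 3*√(O - 3)/4 = 3*√(-3 + O)/4)
G = -7/51 (G = 7/(-51) = 7*(-1/51) = -7/51 ≈ -0.13725)
((28 - 1*(-78)) + (G/(-76) + C(-8)/(-4)))² = ((28 - 1*(-78)) + (-7/51/(-76) + (3*√(-3 - 8)/4)/(-4)))² = ((28 + 78) + (-7/51*(-1/76) + (3*√(-11)/4)*(-¼)))² = (106 + (7/3876 + (3*(I*√11)/4)*(-¼)))² = (106 + (7/3876 + (3*I*√11/4)*(-¼)))² = (106 + (7/3876 - 3*I*√11/16))² = (410863/3876 - 3*I*√11/16)²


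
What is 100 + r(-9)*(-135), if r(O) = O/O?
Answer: -35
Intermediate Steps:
r(O) = 1
100 + r(-9)*(-135) = 100 + 1*(-135) = 100 - 135 = -35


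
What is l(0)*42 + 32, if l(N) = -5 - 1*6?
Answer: -430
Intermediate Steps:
l(N) = -11 (l(N) = -5 - 6 = -11)
l(0)*42 + 32 = -11*42 + 32 = -462 + 32 = -430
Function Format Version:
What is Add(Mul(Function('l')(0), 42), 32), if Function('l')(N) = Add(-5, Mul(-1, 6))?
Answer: -430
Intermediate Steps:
Function('l')(N) = -11 (Function('l')(N) = Add(-5, -6) = -11)
Add(Mul(Function('l')(0), 42), 32) = Add(Mul(-11, 42), 32) = Add(-462, 32) = -430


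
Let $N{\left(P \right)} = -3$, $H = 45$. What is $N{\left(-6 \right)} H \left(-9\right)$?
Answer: $1215$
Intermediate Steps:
$N{\left(-6 \right)} H \left(-9\right) = \left(-3\right) 45 \left(-9\right) = \left(-135\right) \left(-9\right) = 1215$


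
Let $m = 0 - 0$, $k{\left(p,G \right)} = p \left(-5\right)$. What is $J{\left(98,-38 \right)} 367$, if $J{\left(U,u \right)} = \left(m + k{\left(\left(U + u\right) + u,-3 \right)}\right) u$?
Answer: $1534060$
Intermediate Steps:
$k{\left(p,G \right)} = - 5 p$
$m = 0$ ($m = 0 + 0 = 0$)
$J{\left(U,u \right)} = u \left(- 10 u - 5 U\right)$ ($J{\left(U,u \right)} = \left(0 - 5 \left(\left(U + u\right) + u\right)\right) u = \left(0 - 5 \left(U + 2 u\right)\right) u = \left(0 - \left(5 U + 10 u\right)\right) u = \left(- 10 u - 5 U\right) u = u \left(- 10 u - 5 U\right)$)
$J{\left(98,-38 \right)} 367 = 5 \left(-38\right) \left(\left(-1\right) 98 - -76\right) 367 = 5 \left(-38\right) \left(-98 + 76\right) 367 = 5 \left(-38\right) \left(-22\right) 367 = 4180 \cdot 367 = 1534060$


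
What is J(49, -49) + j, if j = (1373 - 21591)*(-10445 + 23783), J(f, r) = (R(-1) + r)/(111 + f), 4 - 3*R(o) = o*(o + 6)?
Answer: -21573414743/80 ≈ -2.6967e+8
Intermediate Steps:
R(o) = 4/3 - o*(6 + o)/3 (R(o) = 4/3 - o*(o + 6)/3 = 4/3 - o*(6 + o)/3)
J(f, r) = (3 + r)/(111 + f) (J(f, r) = ((4/3 - 2*(-1) - ⅓*(-1)²) + r)/(111 + f) = ((4/3 + 2 - ⅓*1) + r)/(111 + f) = ((4/3 + 2 - ⅓) + r)/(111 + f) = (3 + r)/(111 + f))
j = -269667684 (j = -20218*13338 = -269667684)
J(49, -49) + j = (3 - 49)/(111 + 49) - 269667684 = -46/160 - 269667684 = (1/160)*(-46) - 269667684 = -23/80 - 269667684 = -21573414743/80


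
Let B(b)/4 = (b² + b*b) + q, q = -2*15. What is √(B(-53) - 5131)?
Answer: √17221 ≈ 131.23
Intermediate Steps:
q = -30
B(b) = -120 + 8*b² (B(b) = 4*((b² + b*b) - 30) = 4*((b² + b²) - 30) = 4*(2*b² - 30) = 4*(-30 + 2*b²) = -120 + 8*b²)
√(B(-53) - 5131) = √((-120 + 8*(-53)²) - 5131) = √((-120 + 8*2809) - 5131) = √((-120 + 22472) - 5131) = √(22352 - 5131) = √17221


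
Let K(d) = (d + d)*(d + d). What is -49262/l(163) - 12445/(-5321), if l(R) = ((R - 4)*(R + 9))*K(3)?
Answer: 5995163929/2619336744 ≈ 2.2888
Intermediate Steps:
K(d) = 4*d² (K(d) = (2*d)*(2*d) = 4*d²)
l(R) = 36*(-4 + R)*(9 + R) (l(R) = ((R - 4)*(R + 9))*(4*3²) = ((-4 + R)*(9 + R))*(4*9) = ((-4 + R)*(9 + R))*36 = 36*(-4 + R)*(9 + R))
-49262/l(163) - 12445/(-5321) = -49262/(-1296 + 36*163² + 180*163) - 12445/(-5321) = -49262/(-1296 + 36*26569 + 29340) - 12445*(-1/5321) = -49262/(-1296 + 956484 + 29340) + 12445/5321 = -49262/984528 + 12445/5321 = -49262*1/984528 + 12445/5321 = -24631/492264 + 12445/5321 = 5995163929/2619336744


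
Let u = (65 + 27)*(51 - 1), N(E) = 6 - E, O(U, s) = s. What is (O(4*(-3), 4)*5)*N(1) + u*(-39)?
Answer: -179300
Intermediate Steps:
u = 4600 (u = 92*50 = 4600)
(O(4*(-3), 4)*5)*N(1) + u*(-39) = (4*5)*(6 - 1*1) + 4600*(-39) = 20*(6 - 1) - 179400 = 20*5 - 179400 = 100 - 179400 = -179300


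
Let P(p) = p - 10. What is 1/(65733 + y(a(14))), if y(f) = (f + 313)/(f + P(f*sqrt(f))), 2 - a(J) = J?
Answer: 20770682/1365257069431 - 1032*I*sqrt(3)/1365257069431 ≈ 1.5214e-5 - 1.3093e-9*I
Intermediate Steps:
P(p) = -10 + p
a(J) = 2 - J
y(f) = (313 + f)/(-10 + f + f**(3/2)) (y(f) = (f + 313)/(f + (-10 + f*sqrt(f))) = (313 + f)/(f + (-10 + f**(3/2))) = (313 + f)/(-10 + f + f**(3/2)))
1/(65733 + y(a(14))) = 1/(65733 + (313 + (2 - 1*14))/(-10 + (2 - 1*14) + (2 - 1*14)**(3/2))) = 1/(65733 + (313 + (2 - 14))/(-10 + (2 - 14) + (2 - 14)**(3/2))) = 1/(65733 + (313 - 12)/(-10 - 12 + (-12)**(3/2))) = 1/(65733 + 301/(-10 - 12 - 24*I*sqrt(3))) = 1/(65733 + 301/(-22 - 24*I*sqrt(3)))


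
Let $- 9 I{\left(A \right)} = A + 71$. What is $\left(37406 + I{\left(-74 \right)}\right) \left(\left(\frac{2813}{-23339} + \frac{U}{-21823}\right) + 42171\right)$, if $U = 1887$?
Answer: $\frac{2410320856926051205}{1527980991} \approx 1.5775 \cdot 10^{9}$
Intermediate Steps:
$I{\left(A \right)} = - \frac{71}{9} - \frac{A}{9}$ ($I{\left(A \right)} = - \frac{A + 71}{9} = - \frac{71 + A}{9} = - \frac{71}{9} - \frac{A}{9}$)
$\left(37406 + I{\left(-74 \right)}\right) \left(\left(\frac{2813}{-23339} + \frac{U}{-21823}\right) + 42171\right) = \left(37406 - - \frac{1}{3}\right) \left(\left(\frac{2813}{-23339} + \frac{1887}{-21823}\right) + 42171\right) = \left(37406 + \left(- \frac{71}{9} + \frac{74}{9}\right)\right) \left(\left(2813 \left(- \frac{1}{23339}\right) + 1887 \left(- \frac{1}{21823}\right)\right) + 42171\right) = \left(37406 + \frac{1}{3}\right) \left(\left(- \frac{2813}{23339} - \frac{1887}{21823}\right) + 42171\right) = \frac{112219 \left(- \frac{105428792}{509326997} + 42171\right)}{3} = \frac{112219}{3} \cdot \frac{21478723361695}{509326997} = \frac{2410320856926051205}{1527980991}$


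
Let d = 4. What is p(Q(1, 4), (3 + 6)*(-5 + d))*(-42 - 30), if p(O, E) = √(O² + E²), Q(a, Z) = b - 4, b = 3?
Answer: -72*√82 ≈ -651.99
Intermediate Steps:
Q(a, Z) = -1 (Q(a, Z) = 3 - 4 = -1)
p(O, E) = √(E² + O²)
p(Q(1, 4), (3 + 6)*(-5 + d))*(-42 - 30) = √(((3 + 6)*(-5 + 4))² + (-1)²)*(-42 - 30) = √((9*(-1))² + 1)*(-72) = √((-9)² + 1)*(-72) = √(81 + 1)*(-72) = √82*(-72) = -72*√82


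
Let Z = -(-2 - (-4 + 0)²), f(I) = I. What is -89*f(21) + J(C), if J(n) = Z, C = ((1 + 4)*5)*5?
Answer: -1851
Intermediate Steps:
C = 125 (C = (5*5)*5 = 25*5 = 125)
Z = 18 (Z = -(-2 - 1*(-4)²) = -(-2 - 1*16) = -(-2 - 16) = -1*(-18) = 18)
J(n) = 18
-89*f(21) + J(C) = -89*21 + 18 = -1869 + 18 = -1851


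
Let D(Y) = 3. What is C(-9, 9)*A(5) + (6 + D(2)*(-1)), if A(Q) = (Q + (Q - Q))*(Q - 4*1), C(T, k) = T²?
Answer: 408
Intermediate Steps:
A(Q) = Q*(-4 + Q) (A(Q) = (Q + 0)*(Q - 4) = Q*(-4 + Q))
C(-9, 9)*A(5) + (6 + D(2)*(-1)) = (-9)²*(5*(-4 + 5)) + (6 + 3*(-1)) = 81*(5*1) + (6 - 3) = 81*5 + 3 = 405 + 3 = 408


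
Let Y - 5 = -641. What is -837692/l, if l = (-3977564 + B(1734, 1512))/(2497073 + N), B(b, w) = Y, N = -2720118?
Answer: -9342150607/198910 ≈ -46967.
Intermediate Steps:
Y = -636 (Y = 5 - 641 = -636)
B(b, w) = -636
l = 795640/44609 (l = (-3977564 - 636)/(2497073 - 2720118) = -3978200/(-223045) = -3978200*(-1/223045) = 795640/44609 ≈ 17.836)
-837692/l = -837692/795640/44609 = -837692*44609/795640 = -9342150607/198910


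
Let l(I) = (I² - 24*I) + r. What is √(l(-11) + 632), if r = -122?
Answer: √895 ≈ 29.917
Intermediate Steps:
l(I) = -122 + I² - 24*I (l(I) = (I² - 24*I) - 122 = -122 + I² - 24*I)
√(l(-11) + 632) = √((-122 + (-11)² - 24*(-11)) + 632) = √((-122 + 121 + 264) + 632) = √(263 + 632) = √895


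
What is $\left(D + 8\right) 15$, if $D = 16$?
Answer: $360$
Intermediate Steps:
$\left(D + 8\right) 15 = \left(16 + 8\right) 15 = 24 \cdot 15 = 360$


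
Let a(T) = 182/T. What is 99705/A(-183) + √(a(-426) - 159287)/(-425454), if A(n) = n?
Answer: -33235/61 - I*√7226711286/90621702 ≈ -544.84 - 0.00093808*I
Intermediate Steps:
99705/A(-183) + √(a(-426) - 159287)/(-425454) = 99705/(-183) + √(182/(-426) - 159287)/(-425454) = 99705*(-1/183) + √(182*(-1/426) - 159287)*(-1/425454) = -33235/61 + √(-91/213 - 159287)*(-1/425454) = -33235/61 + √(-33928222/213)*(-1/425454) = -33235/61 + (I*√7226711286/213)*(-1/425454) = -33235/61 - I*√7226711286/90621702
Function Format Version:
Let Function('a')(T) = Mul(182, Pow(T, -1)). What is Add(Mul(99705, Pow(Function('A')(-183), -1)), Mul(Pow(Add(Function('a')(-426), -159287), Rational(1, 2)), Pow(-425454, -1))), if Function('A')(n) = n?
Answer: Add(Rational(-33235, 61), Mul(Rational(-1, 90621702), I, Pow(7226711286, Rational(1, 2)))) ≈ Add(-544.84, Mul(-0.00093808, I))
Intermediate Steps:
Add(Mul(99705, Pow(Function('A')(-183), -1)), Mul(Pow(Add(Function('a')(-426), -159287), Rational(1, 2)), Pow(-425454, -1))) = Add(Mul(99705, Pow(-183, -1)), Mul(Pow(Add(Mul(182, Pow(-426, -1)), -159287), Rational(1, 2)), Pow(-425454, -1))) = Add(Mul(99705, Rational(-1, 183)), Mul(Pow(Add(Mul(182, Rational(-1, 426)), -159287), Rational(1, 2)), Rational(-1, 425454))) = Add(Rational(-33235, 61), Mul(Pow(Add(Rational(-91, 213), -159287), Rational(1, 2)), Rational(-1, 425454))) = Add(Rational(-33235, 61), Mul(Pow(Rational(-33928222, 213), Rational(1, 2)), Rational(-1, 425454))) = Add(Rational(-33235, 61), Mul(Mul(Rational(1, 213), I, Pow(7226711286, Rational(1, 2))), Rational(-1, 425454))) = Add(Rational(-33235, 61), Mul(Rational(-1, 90621702), I, Pow(7226711286, Rational(1, 2))))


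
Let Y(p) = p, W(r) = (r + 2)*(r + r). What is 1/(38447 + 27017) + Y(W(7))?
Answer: 8248465/65464 ≈ 126.00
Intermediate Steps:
W(r) = 2*r*(2 + r) (W(r) = (2 + r)*(2*r) = 2*r*(2 + r))
1/(38447 + 27017) + Y(W(7)) = 1/(38447 + 27017) + 2*7*(2 + 7) = 1/65464 + 2*7*9 = 1/65464 + 126 = 8248465/65464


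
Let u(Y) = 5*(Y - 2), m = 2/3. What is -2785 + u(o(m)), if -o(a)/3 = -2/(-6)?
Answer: -2800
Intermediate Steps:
m = ⅔ (m = 2*(⅓) = ⅔ ≈ 0.66667)
o(a) = -1 (o(a) = -(-6)/(-6) = -(-6)*(-1)/6 = -3*⅓ = -1)
u(Y) = -10 + 5*Y (u(Y) = 5*(-2 + Y) = -10 + 5*Y)
-2785 + u(o(m)) = -2785 + (-10 + 5*(-1)) = -2785 + (-10 - 5) = -2785 - 15 = -2800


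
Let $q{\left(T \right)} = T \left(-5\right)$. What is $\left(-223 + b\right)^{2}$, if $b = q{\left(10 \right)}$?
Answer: $74529$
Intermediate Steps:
$q{\left(T \right)} = - 5 T$
$b = -50$ ($b = \left(-5\right) 10 = -50$)
$\left(-223 + b\right)^{2} = \left(-223 - 50\right)^{2} = \left(-273\right)^{2} = 74529$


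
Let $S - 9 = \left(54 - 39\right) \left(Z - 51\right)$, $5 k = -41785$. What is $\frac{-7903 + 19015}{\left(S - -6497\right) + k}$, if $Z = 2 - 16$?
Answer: $- \frac{1852}{471} \approx -3.9321$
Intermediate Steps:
$Z = -14$
$k = -8357$ ($k = \frac{1}{5} \left(-41785\right) = -8357$)
$S = -966$ ($S = 9 + \left(54 - 39\right) \left(-14 - 51\right) = 9 + 15 \left(-65\right) = 9 - 975 = -966$)
$\frac{-7903 + 19015}{\left(S - -6497\right) + k} = \frac{-7903 + 19015}{\left(-966 - -6497\right) - 8357} = \frac{11112}{\left(-966 + 6497\right) - 8357} = \frac{11112}{5531 - 8357} = \frac{11112}{-2826} = 11112 \left(- \frac{1}{2826}\right) = - \frac{1852}{471}$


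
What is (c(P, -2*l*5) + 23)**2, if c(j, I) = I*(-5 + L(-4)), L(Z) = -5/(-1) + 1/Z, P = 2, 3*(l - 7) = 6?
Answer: 8281/4 ≈ 2070.3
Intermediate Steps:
l = 9 (l = 7 + (1/3)*6 = 7 + 2 = 9)
L(Z) = 5 + 1/Z (L(Z) = -5*(-1) + 1/Z = 5 + 1/Z)
c(j, I) = -I/4 (c(j, I) = I*(-5 + (5 + 1/(-4))) = I*(-5 + (5 - 1/4)) = I*(-5 + 19/4) = I*(-1/4) = -I/4)
(c(P, -2*l*5) + 23)**2 = (-(-2*9)*5/4 + 23)**2 = (-(-9)*5/2 + 23)**2 = (-1/4*(-90) + 23)**2 = (45/2 + 23)**2 = (91/2)**2 = 8281/4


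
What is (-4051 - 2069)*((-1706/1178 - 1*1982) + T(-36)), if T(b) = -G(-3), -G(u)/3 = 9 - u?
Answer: 7019927640/589 ≈ 1.1918e+7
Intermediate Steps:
G(u) = -27 + 3*u (G(u) = -3*(9 - u) = -27 + 3*u)
T(b) = 36 (T(b) = -(-27 + 3*(-3)) = -(-27 - 9) = -1*(-36) = 36)
(-4051 - 2069)*((-1706/1178 - 1*1982) + T(-36)) = (-4051 - 2069)*((-1706/1178 - 1*1982) + 36) = -6120*((-1706*1/1178 - 1982) + 36) = -6120*((-853/589 - 1982) + 36) = -6120*(-1168251/589 + 36) = -6120*(-1147047/589) = 7019927640/589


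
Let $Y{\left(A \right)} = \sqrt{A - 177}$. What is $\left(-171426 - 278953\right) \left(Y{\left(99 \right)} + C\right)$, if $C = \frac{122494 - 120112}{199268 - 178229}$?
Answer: $- \frac{357600926}{7013} - 450379 i \sqrt{78} \approx -50991.0 - 3.9776 \cdot 10^{6} i$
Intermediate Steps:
$C = \frac{794}{7013}$ ($C = \frac{2382}{21039} = 2382 \cdot \frac{1}{21039} = \frac{794}{7013} \approx 0.11322$)
$Y{\left(A \right)} = \sqrt{-177 + A}$
$\left(-171426 - 278953\right) \left(Y{\left(99 \right)} + C\right) = \left(-171426 - 278953\right) \left(\sqrt{-177 + 99} + \frac{794}{7013}\right) = \left(-171426 - 278953\right) \left(\sqrt{-78} + \frac{794}{7013}\right) = - 450379 \left(i \sqrt{78} + \frac{794}{7013}\right) = - 450379 \left(\frac{794}{7013} + i \sqrt{78}\right) = - \frac{357600926}{7013} - 450379 i \sqrt{78}$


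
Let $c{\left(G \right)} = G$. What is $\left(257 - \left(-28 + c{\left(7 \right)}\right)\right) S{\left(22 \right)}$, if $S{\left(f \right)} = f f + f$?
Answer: $140668$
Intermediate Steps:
$S{\left(f \right)} = f + f^{2}$ ($S{\left(f \right)} = f^{2} + f = f + f^{2}$)
$\left(257 - \left(-28 + c{\left(7 \right)}\right)\right) S{\left(22 \right)} = \left(257 + \left(28 - 7\right)\right) 22 \left(1 + 22\right) = \left(257 + \left(28 - 7\right)\right) 22 \cdot 23 = \left(257 + 21\right) 506 = 278 \cdot 506 = 140668$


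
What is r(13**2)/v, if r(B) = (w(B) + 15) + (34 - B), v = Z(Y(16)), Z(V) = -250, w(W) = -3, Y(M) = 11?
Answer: 123/250 ≈ 0.49200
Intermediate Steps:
v = -250
r(B) = 46 - B (r(B) = (-3 + 15) + (34 - B) = 12 + (34 - B) = 46 - B)
r(13**2)/v = (46 - 1*13**2)/(-250) = (46 - 1*169)*(-1/250) = (46 - 169)*(-1/250) = -123*(-1/250) = 123/250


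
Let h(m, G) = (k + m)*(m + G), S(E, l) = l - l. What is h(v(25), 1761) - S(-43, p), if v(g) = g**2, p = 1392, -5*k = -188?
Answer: 7904818/5 ≈ 1.5810e+6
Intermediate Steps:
k = 188/5 (k = -1/5*(-188) = 188/5 ≈ 37.600)
S(E, l) = 0
h(m, G) = (188/5 + m)*(G + m) (h(m, G) = (188/5 + m)*(m + G) = (188/5 + m)*(G + m))
h(v(25), 1761) - S(-43, p) = ((25**2)**2 + (188/5)*1761 + (188/5)*25**2 + 1761*25**2) - 1*0 = (625**2 + 331068/5 + (188/5)*625 + 1761*625) + 0 = (390625 + 331068/5 + 23500 + 1100625) + 0 = 7904818/5 + 0 = 7904818/5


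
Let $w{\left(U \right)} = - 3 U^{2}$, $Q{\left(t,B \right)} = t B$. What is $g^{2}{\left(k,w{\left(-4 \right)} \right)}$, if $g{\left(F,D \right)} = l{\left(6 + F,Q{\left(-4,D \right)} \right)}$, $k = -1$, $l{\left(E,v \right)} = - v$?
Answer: $36864$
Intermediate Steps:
$Q{\left(t,B \right)} = B t$
$g{\left(F,D \right)} = 4 D$ ($g{\left(F,D \right)} = - D \left(-4\right) = - \left(-4\right) D = 4 D$)
$g^{2}{\left(k,w{\left(-4 \right)} \right)} = \left(4 \left(- 3 \left(-4\right)^{2}\right)\right)^{2} = \left(4 \left(\left(-3\right) 16\right)\right)^{2} = \left(4 \left(-48\right)\right)^{2} = \left(-192\right)^{2} = 36864$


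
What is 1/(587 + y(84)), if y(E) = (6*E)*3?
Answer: 1/2099 ≈ 0.00047642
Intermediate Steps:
y(E) = 18*E
1/(587 + y(84)) = 1/(587 + 18*84) = 1/(587 + 1512) = 1/2099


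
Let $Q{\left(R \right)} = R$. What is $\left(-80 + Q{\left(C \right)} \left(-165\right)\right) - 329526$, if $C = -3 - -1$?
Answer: $-329276$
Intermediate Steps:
$C = -2$ ($C = -3 + 1 = -2$)
$\left(-80 + Q{\left(C \right)} \left(-165\right)\right) - 329526 = \left(-80 - -330\right) - 329526 = \left(-80 + 330\right) - 329526 = 250 - 329526 = -329276$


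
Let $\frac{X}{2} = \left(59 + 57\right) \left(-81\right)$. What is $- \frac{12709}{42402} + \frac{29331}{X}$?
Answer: $- \frac{27454085}{14755896} \approx -1.8605$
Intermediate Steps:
$X = -18792$ ($X = 2 \left(59 + 57\right) \left(-81\right) = 2 \cdot 116 \left(-81\right) = 2 \left(-9396\right) = -18792$)
$- \frac{12709}{42402} + \frac{29331}{X} = - \frac{12709}{42402} + \frac{29331}{-18792} = \left(-12709\right) \frac{1}{42402} + 29331 \left(- \frac{1}{18792}\right) = - \frac{12709}{42402} - \frac{3259}{2088} = - \frac{27454085}{14755896}$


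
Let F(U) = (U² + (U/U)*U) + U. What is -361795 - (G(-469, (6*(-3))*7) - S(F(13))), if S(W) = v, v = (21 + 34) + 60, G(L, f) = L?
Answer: -361211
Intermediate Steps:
v = 115 (v = 55 + 60 = 115)
F(U) = U² + 2*U (F(U) = (U² + 1*U) + U = (U² + U) + U = (U + U²) + U = U² + 2*U)
S(W) = 115
-361795 - (G(-469, (6*(-3))*7) - S(F(13))) = -361795 - (-469 - 1*115) = -361795 - (-469 - 115) = -361795 - 1*(-584) = -361795 + 584 = -361211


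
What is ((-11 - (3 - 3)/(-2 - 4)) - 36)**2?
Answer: 2209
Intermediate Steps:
((-11 - (3 - 3)/(-2 - 4)) - 36)**2 = ((-11 - 0/(-6)) - 36)**2 = ((-11 - 0*(-1)/6) - 36)**2 = ((-11 - 1*0) - 36)**2 = ((-11 + 0) - 36)**2 = (-11 - 36)**2 = (-47)**2 = 2209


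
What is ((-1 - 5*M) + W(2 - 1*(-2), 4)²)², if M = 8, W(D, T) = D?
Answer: 625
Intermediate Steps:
((-1 - 5*M) + W(2 - 1*(-2), 4)²)² = ((-1 - 5*8) + (2 - 1*(-2))²)² = ((-1 - 40) + (2 + 2)²)² = (-41 + 4²)² = (-41 + 16)² = (-25)² = 625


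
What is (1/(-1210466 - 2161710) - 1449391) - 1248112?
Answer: -9096454876529/3372176 ≈ -2.6975e+6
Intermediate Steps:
(1/(-1210466 - 2161710) - 1449391) - 1248112 = (1/(-3372176) - 1449391) - 1248112 = (-1/3372176 - 1449391) - 1248112 = -4887601544817/3372176 - 1248112 = -9096454876529/3372176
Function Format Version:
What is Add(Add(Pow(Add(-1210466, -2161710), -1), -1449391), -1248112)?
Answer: Rational(-9096454876529, 3372176) ≈ -2.6975e+6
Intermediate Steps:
Add(Add(Pow(Add(-1210466, -2161710), -1), -1449391), -1248112) = Add(Add(Pow(-3372176, -1), -1449391), -1248112) = Add(Add(Rational(-1, 3372176), -1449391), -1248112) = Add(Rational(-4887601544817, 3372176), -1248112) = Rational(-9096454876529, 3372176)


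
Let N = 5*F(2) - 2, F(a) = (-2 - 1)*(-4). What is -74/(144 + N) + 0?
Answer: -37/101 ≈ -0.36634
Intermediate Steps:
F(a) = 12 (F(a) = -3*(-4) = 12)
N = 58 (N = 5*12 - 2 = 60 - 2 = 58)
-74/(144 + N) + 0 = -74/(144 + 58) + 0 = -74/202 + 0 = (1/202)*(-74) + 0 = -37/101 + 0 = -37/101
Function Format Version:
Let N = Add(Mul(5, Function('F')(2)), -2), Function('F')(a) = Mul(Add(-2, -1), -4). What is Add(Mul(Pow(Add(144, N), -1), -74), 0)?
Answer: Rational(-37, 101) ≈ -0.36634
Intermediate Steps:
Function('F')(a) = 12 (Function('F')(a) = Mul(-3, -4) = 12)
N = 58 (N = Add(Mul(5, 12), -2) = Add(60, -2) = 58)
Add(Mul(Pow(Add(144, N), -1), -74), 0) = Add(Mul(Pow(Add(144, 58), -1), -74), 0) = Add(Mul(Pow(202, -1), -74), 0) = Add(Mul(Rational(1, 202), -74), 0) = Add(Rational(-37, 101), 0) = Rational(-37, 101)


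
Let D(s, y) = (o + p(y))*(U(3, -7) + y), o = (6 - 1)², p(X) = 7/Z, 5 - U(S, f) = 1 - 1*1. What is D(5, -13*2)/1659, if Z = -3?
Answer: -68/237 ≈ -0.28692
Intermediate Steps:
U(S, f) = 5 (U(S, f) = 5 - (1 - 1*1) = 5 - (1 - 1) = 5 - 1*0 = 5 + 0 = 5)
p(X) = -7/3 (p(X) = 7/(-3) = 7*(-⅓) = -7/3)
o = 25 (o = 5² = 25)
D(s, y) = 340/3 + 68*y/3 (D(s, y) = (25 - 7/3)*(5 + y) = 68*(5 + y)/3 = 340/3 + 68*y/3)
D(5, -13*2)/1659 = (340/3 + 68*(-13*2)/3)/1659 = (340/3 + (68/3)*(-26))*(1/1659) = (340/3 - 1768/3)*(1/1659) = -476*1/1659 = -68/237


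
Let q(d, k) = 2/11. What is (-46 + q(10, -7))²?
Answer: 254016/121 ≈ 2099.3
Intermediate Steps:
q(d, k) = 2/11 (q(d, k) = 2*(1/11) = 2/11)
(-46 + q(10, -7))² = (-46 + 2/11)² = (-504/11)² = 254016/121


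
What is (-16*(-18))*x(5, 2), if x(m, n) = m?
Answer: 1440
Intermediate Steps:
(-16*(-18))*x(5, 2) = -16*(-18)*5 = 288*5 = 1440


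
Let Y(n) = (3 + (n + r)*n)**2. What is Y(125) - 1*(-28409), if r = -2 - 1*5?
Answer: 217679418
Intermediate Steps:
r = -7 (r = -2 - 5 = -7)
Y(n) = (3 + n*(-7 + n))**2 (Y(n) = (3 + (n - 7)*n)**2 = (3 + (-7 + n)*n)**2 = (3 + n*(-7 + n))**2)
Y(125) - 1*(-28409) = (3 + 125**2 - 7*125)**2 - 1*(-28409) = (3 + 15625 - 875)**2 + 28409 = 14753**2 + 28409 = 217651009 + 28409 = 217679418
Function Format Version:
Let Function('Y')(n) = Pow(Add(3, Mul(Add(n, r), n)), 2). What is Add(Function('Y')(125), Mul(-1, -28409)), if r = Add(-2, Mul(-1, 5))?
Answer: 217679418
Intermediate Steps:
r = -7 (r = Add(-2, -5) = -7)
Function('Y')(n) = Pow(Add(3, Mul(n, Add(-7, n))), 2) (Function('Y')(n) = Pow(Add(3, Mul(Add(n, -7), n)), 2) = Pow(Add(3, Mul(Add(-7, n), n)), 2) = Pow(Add(3, Mul(n, Add(-7, n))), 2))
Add(Function('Y')(125), Mul(-1, -28409)) = Add(Pow(Add(3, Pow(125, 2), Mul(-7, 125)), 2), Mul(-1, -28409)) = Add(Pow(Add(3, 15625, -875), 2), 28409) = Add(Pow(14753, 2), 28409) = Add(217651009, 28409) = 217679418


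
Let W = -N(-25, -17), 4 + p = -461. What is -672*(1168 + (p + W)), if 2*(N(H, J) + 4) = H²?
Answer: -265104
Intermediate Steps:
p = -465 (p = -4 - 461 = -465)
N(H, J) = -4 + H²/2
W = -617/2 (W = -(-4 + (½)*(-25)²) = -(-4 + (½)*625) = -(-4 + 625/2) = -1*617/2 = -617/2 ≈ -308.50)
-672*(1168 + (p + W)) = -672*(1168 + (-465 - 617/2)) = -672*(1168 - 1547/2) = -672*789/2 = -265104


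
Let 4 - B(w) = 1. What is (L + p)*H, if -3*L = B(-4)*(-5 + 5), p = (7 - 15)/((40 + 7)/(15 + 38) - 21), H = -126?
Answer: -26712/533 ≈ -50.116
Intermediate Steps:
B(w) = 3 (B(w) = 4 - 1*1 = 4 - 1 = 3)
p = 212/533 (p = -8/(47/53 - 21) = -8/(-1066/53) = -8*(-53/1066) = 212/533 ≈ 0.39775)
L = 0 (L = -(-5 + 5) = -0 = -⅓*0 = 0)
(L + p)*H = (0 + 212/533)*(-126) = (212/533)*(-126) = -26712/533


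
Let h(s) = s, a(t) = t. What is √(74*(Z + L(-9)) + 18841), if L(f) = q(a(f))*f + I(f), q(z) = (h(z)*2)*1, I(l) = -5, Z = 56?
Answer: √34603 ≈ 186.02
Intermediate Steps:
q(z) = 2*z (q(z) = (z*2)*1 = (2*z)*1 = 2*z)
L(f) = -5 + 2*f² (L(f) = (2*f)*f - 5 = 2*f² - 5 = -5 + 2*f²)
√(74*(Z + L(-9)) + 18841) = √(74*(56 + (-5 + 2*(-9)²)) + 18841) = √(74*(56 + (-5 + 2*81)) + 18841) = √(74*(56 + (-5 + 162)) + 18841) = √(74*(56 + 157) + 18841) = √(74*213 + 18841) = √(15762 + 18841) = √34603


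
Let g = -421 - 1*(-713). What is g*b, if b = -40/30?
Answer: -1168/3 ≈ -389.33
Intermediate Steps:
b = -4/3 (b = -40*1/30 = -4/3 ≈ -1.3333)
g = 292 (g = -421 + 713 = 292)
g*b = 292*(-4/3) = -1168/3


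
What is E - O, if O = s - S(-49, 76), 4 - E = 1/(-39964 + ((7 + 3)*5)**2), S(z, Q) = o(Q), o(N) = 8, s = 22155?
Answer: -829565351/37464 ≈ -22143.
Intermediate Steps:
S(z, Q) = 8
E = 149857/37464 (E = 4 - 1/(-39964 + ((7 + 3)*5)**2) = 4 - 1/(-39964 + (10*5)**2) = 4 - 1/(-39964 + 50**2) = 4 - 1/(-39964 + 2500) = 4 - 1/(-37464) = 4 - 1*(-1/37464) = 4 + 1/37464 = 149857/37464 ≈ 4.0000)
O = 22147 (O = 22155 - 1*8 = 22155 - 8 = 22147)
E - O = 149857/37464 - 1*22147 = 149857/37464 - 22147 = -829565351/37464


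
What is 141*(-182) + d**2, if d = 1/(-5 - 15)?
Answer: -10264799/400 ≈ -25662.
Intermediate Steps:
d = -1/20 (d = 1/(-20) = -1/20 ≈ -0.050000)
141*(-182) + d**2 = 141*(-182) + (-1/20)**2 = -25662 + 1/400 = -10264799/400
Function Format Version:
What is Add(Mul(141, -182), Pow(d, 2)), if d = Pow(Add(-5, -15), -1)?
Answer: Rational(-10264799, 400) ≈ -25662.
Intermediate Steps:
d = Rational(-1, 20) (d = Pow(-20, -1) = Rational(-1, 20) ≈ -0.050000)
Add(Mul(141, -182), Pow(d, 2)) = Add(Mul(141, -182), Pow(Rational(-1, 20), 2)) = Add(-25662, Rational(1, 400)) = Rational(-10264799, 400)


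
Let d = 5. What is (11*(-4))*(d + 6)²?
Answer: -5324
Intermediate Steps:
(11*(-4))*(d + 6)² = (11*(-4))*(5 + 6)² = -44*11² = -44*121 = -5324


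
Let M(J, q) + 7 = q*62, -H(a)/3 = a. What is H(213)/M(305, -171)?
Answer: 639/10609 ≈ 0.060232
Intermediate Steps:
H(a) = -3*a
M(J, q) = -7 + 62*q (M(J, q) = -7 + q*62 = -7 + 62*q)
H(213)/M(305, -171) = (-3*213)/(-7 + 62*(-171)) = -639/(-7 - 10602) = -639/(-10609) = -639*(-1/10609) = 639/10609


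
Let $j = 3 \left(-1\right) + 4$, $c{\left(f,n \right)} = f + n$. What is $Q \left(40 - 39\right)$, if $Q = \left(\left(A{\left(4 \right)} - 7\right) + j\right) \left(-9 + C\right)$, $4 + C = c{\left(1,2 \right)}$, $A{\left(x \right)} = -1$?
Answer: $70$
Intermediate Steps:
$C = -1$ ($C = -4 + \left(1 + 2\right) = -4 + 3 = -1$)
$j = 1$ ($j = -3 + 4 = 1$)
$Q = 70$ ($Q = \left(\left(-1 - 7\right) + 1\right) \left(-9 - 1\right) = \left(-8 + 1\right) \left(-10\right) = \left(-7\right) \left(-10\right) = 70$)
$Q \left(40 - 39\right) = 70 \left(40 - 39\right) = 70 \cdot 1 = 70$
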